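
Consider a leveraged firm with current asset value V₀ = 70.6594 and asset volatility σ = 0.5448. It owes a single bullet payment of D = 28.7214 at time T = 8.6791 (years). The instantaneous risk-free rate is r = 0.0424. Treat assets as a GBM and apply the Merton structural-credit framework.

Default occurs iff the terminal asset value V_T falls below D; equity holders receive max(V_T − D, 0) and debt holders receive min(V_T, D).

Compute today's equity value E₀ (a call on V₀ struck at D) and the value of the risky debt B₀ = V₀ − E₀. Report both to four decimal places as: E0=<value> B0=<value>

d₁ = [ln(V₀/D) + (r + σ²/2)T] / (σ√T)
   = [ln(70.6594/28.7214) + (0.0424 + 0.5·0.5448²)·8.6791] / (0.5448·√8.6791)
   = [0.900229 + 1.656003] / 1.604998 = 1.592670
d₂ = d₁ − σ√T = 1.592670 − 1.604998 = -0.012328
N(d₁) = 0.944383,  N(d₂) = 0.495082,  e^(−rT) = 0.692121
E₀ = V₀·N(d₁) − D·e^(−rT)·N(d₂)
   = 70.6594·0.944383 − 28.7214·0.692121·0.495082 = 56.887942
B₀ = V₀ − E₀ = 70.6594 − 56.887942 = 13.771458

E0=56.8879 B0=13.7715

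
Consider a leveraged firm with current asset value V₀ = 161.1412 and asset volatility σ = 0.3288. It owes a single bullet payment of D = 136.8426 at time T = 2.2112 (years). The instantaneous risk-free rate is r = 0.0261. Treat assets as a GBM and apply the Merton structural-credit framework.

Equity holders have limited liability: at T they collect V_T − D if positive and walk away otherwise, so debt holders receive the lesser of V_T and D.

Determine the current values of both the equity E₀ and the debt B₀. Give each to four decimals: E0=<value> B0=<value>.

E0=46.7702 B0=114.3710

d₁ = [ln(V₀/D) + (r + σ²/2)T] / (σ√T)
   = [ln(161.1412/136.8426) + (0.0261 + 0.5·0.3288²)·2.2112] / (0.3288·√2.2112)
   = [0.163450 + 0.177238] / 0.488929 = 0.696804
d₂ = d₁ − σ√T = 0.696804 − 0.488929 = 0.207875
N(d₁) = 0.757037,  N(d₂) = 0.582337,  e^(−rT) = 0.943921
E₀ = V₀·N(d₁) − D·e^(−rT)·N(d₂)
   = 161.1412·0.757037 − 136.8426·0.943921·0.582337 = 46.770239
B₀ = V₀ − E₀ = 161.1412 − 46.770239 = 114.370961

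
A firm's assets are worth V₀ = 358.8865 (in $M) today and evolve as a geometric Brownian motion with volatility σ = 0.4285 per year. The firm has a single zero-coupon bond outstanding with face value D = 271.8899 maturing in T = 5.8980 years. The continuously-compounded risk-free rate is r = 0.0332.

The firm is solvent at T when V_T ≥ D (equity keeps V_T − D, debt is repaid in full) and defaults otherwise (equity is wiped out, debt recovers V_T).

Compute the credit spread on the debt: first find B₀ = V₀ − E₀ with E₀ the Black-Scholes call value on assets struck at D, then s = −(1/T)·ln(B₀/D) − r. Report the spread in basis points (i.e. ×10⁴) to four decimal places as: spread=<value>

spread=514.2347

d₁ = [ln(V₀/D) + (r + σ²/2)T] / (σ√T)
   = [ln(358.8865/271.8899) + (0.0332 + 0.5·0.4285²)·5.8980] / (0.4285·√5.8980)
   = [0.277609 + 0.737286] / 1.040646 = 0.975254
d₂ = d₁ − σ√T = 0.975254 − 1.040646 = -0.065392
N(d₁) = 0.835283,  N(d₂) = 0.473931,  e^(−rT) = 0.822165
E₀ = V₀·N(d₁) − D·e^(−rT)·N(d₂)
   = 358.8865·0.835283 − 271.8899·0.822165·0.473931 = 193.829975
B₀ = V₀ − E₀ = 358.8865 − 193.829975 = 165.056525
spread = −(1/T)·ln(B₀/D) − r = −(1/5.8980)·ln(165.056525/271.8899) − 0.0332 = 0.05142347
in basis points: 0.05142347 × 10⁴ = 514.2347 bp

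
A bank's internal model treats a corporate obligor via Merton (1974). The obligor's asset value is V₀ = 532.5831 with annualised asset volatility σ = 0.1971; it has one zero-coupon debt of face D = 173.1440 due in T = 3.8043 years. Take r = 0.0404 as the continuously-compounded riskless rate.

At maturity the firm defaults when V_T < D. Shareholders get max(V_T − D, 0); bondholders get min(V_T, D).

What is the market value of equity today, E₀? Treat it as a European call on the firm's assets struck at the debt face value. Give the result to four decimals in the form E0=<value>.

E0=384.1185

d₁ = [ln(V₀/D) + (r + σ²/2)T] / (σ√T)
   = [ln(532.5831/173.1440) + (0.0404 + 0.5·0.1971²)·3.8043] / (0.1971·√3.8043)
   = [1.123615 + 0.227589] / 0.384436 = 3.514771
d₂ = d₁ − σ√T = 3.514771 − 0.384436 = 3.130336
N(d₁) = 0.999780,  N(d₂) = 0.999127,  e^(−rT) = 0.857535
E₀ = V₀·N(d₁) − D·e^(−rT)·N(d₂)
   = 532.5831·0.999780 − 173.1440·0.857535·0.999127 = 384.118546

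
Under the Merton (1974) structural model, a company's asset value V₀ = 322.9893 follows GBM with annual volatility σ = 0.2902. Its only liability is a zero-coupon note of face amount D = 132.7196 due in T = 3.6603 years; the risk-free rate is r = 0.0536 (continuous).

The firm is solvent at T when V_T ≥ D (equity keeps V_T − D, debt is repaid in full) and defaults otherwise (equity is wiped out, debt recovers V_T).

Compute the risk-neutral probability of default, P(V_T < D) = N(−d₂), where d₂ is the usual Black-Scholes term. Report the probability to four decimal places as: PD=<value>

d₁ = [ln(V₀/D) + (r + σ²/2)T] / (σ√T)
   = [ln(322.9893/132.7196) + (0.0536 + 0.5·0.2902²)·3.6603] / (0.2902·√3.6603)
   = [0.889381 + 0.350320] / 0.555208 = 2.232858
d₂ = d₁ − σ√T = 2.232858 − 0.555208 = 1.677650
risk-neutral PD = N(−d₂) = N(-1.677650) = 0.046708

PD=0.0467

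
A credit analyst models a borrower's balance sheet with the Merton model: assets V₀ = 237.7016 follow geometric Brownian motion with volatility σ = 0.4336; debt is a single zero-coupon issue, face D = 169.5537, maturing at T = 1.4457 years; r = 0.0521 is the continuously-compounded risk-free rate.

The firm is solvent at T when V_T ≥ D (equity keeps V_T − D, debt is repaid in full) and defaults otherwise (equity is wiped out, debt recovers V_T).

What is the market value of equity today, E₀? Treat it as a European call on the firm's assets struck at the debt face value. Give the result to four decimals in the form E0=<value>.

d₁ = [ln(V₀/D) + (r + σ²/2)T] / (σ√T)
   = [ln(237.7016/169.5537) + (0.0521 + 0.5·0.4336²)·1.4457] / (0.4336·√1.4457)
   = [0.337846 + 0.211223] / 0.521349 = 1.053171
d₂ = d₁ − σ√T = 1.053171 − 0.521349 = 0.531823
N(d₁) = 0.853869,  N(d₂) = 0.702576,  e^(−rT) = 0.927446
E₀ = V₀·N(d₁) − D·e^(−rT)·N(d₂)
   = 237.7016·0.853869 − 169.5537·0.927446·0.702576 = 92.484660

E0=92.4847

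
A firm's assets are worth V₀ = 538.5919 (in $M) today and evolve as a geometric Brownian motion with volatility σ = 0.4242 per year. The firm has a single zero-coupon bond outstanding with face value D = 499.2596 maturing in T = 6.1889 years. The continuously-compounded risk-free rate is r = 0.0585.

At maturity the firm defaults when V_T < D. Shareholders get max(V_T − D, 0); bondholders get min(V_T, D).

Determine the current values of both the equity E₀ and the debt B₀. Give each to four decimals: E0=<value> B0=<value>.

E0=287.2385 B0=251.3534

d₁ = [ln(V₀/D) + (r + σ²/2)T] / (σ√T)
   = [ln(538.5919/499.2596) + (0.0585 + 0.5·0.4242²)·6.1889] / (0.4242·√6.1889)
   = [0.075832 + 0.918883] / 1.055304 = 0.942587
d₂ = d₁ − σ√T = 0.942587 − 1.055304 = -0.112717
N(d₁) = 0.827054,  N(d₂) = 0.455128,  e^(−rT) = 0.696247
E₀ = V₀·N(d₁) − D·e^(−rT)·N(d₂)
   = 538.5919·0.827054 − 499.2596·0.696247·0.455128 = 287.238502
B₀ = V₀ − E₀ = 538.5919 − 287.238502 = 251.353398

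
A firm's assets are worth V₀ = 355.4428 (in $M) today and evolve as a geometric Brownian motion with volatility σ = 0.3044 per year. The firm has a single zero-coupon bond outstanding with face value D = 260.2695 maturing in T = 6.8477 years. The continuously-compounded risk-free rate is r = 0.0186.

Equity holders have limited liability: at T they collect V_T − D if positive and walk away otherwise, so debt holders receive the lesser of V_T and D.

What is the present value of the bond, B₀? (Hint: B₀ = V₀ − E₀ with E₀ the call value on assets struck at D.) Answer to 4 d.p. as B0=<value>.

d₁ = [ln(V₀/D) + (r + σ²/2)T] / (σ√T)
   = [ln(355.4428/260.2695) + (0.0186 + 0.5·0.3044²)·6.8477] / (0.3044·√6.8477)
   = [0.311647 + 0.444619] / 0.796557 = 0.949418
d₂ = d₁ − σ√T = 0.949418 − 0.796557 = 0.152861
N(d₁) = 0.828796,  N(d₂) = 0.560746,  e^(−rT) = 0.880410
E₀ = V₀·N(d₁) − D·e^(−rT)·N(d₂)
   = 355.4428·0.828796 − 260.2695·0.880410·0.560746 = 166.098019
B₀ = V₀ − E₀ = 355.4428 − 166.098019 = 189.344781

B0=189.3448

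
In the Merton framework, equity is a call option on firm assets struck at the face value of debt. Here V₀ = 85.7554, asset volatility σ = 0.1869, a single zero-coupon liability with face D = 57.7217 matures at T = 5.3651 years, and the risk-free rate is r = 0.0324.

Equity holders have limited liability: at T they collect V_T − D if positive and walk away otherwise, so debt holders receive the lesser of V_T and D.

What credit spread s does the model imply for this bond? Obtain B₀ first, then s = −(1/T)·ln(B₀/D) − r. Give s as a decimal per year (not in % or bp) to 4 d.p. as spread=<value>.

spread=0.0047

d₁ = [ln(V₀/D) + (r + σ²/2)T] / (σ√T)
   = [ln(85.7554/57.7217) + (0.0324 + 0.5·0.1869²)·5.3651] / (0.1869·√5.3651)
   = [0.395866 + 0.267535] / 0.432911 = 1.532420
d₂ = d₁ − σ√T = 1.532420 − 0.432911 = 1.099510
N(d₁) = 0.937291,  N(d₂) = 0.864227,  e^(−rT) = 0.840440
E₀ = V₀·N(d₁) − D·e^(−rT)·N(d₂)
   = 85.7554·0.937291 − 57.7217·0.840440·0.864227 = 38.452651
B₀ = V₀ − E₀ = 85.7554 − 38.452651 = 47.302749
spread = −(1/T)·ln(B₀/D) − r = −(1/5.3651)·ln(47.302749/57.7217) − 0.0324 = 0.00470365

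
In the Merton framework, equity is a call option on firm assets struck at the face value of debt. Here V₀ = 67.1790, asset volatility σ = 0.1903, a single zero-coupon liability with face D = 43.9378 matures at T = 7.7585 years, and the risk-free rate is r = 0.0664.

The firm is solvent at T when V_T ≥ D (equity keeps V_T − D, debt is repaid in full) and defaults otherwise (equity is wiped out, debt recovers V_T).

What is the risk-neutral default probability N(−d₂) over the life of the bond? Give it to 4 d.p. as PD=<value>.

d₁ = [ln(V₀/D) + (r + σ²/2)T] / (σ√T)
   = [ln(67.1790/43.9378) + (0.0664 + 0.5·0.1903²)·7.7585] / (0.1903·√7.7585)
   = [0.424586 + 0.655648] / 0.530063 = 2.037934
d₂ = d₁ − σ√T = 2.037934 − 0.530063 = 1.507870
risk-neutral PD = N(−d₂) = N(-1.507870) = 0.065794

PD=0.0658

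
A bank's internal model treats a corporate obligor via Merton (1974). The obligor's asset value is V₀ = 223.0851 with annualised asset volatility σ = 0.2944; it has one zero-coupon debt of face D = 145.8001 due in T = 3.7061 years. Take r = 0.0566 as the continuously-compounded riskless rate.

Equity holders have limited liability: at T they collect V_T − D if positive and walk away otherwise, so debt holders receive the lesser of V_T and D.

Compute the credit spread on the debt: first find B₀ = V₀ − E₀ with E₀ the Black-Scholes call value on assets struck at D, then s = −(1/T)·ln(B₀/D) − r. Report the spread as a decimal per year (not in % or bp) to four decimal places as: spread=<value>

spread=0.0138

d₁ = [ln(V₀/D) + (r + σ²/2)T] / (σ√T)
   = [ln(223.0851/145.8001) + (0.0566 + 0.5·0.2944²)·3.7061] / (0.2944·√3.7061)
   = [0.425317 + 0.370372] / 0.566756 = 1.403934
d₂ = d₁ − σ√T = 1.403934 − 0.566756 = 0.837178
N(d₁) = 0.919831,  N(d₂) = 0.798754,  e^(−rT) = 0.810775
E₀ = V₀·N(d₁) − D·e^(−rT)·N(d₂)
   = 223.0851·0.919831 − 145.8001·0.810775·0.798754 = 110.779059
B₀ = V₀ − E₀ = 223.0851 − 110.779059 = 112.306041
spread = −(1/T)·ln(B₀/D) − r = −(1/3.7061)·ln(112.306041/145.8001) − 0.0566 = 0.01382682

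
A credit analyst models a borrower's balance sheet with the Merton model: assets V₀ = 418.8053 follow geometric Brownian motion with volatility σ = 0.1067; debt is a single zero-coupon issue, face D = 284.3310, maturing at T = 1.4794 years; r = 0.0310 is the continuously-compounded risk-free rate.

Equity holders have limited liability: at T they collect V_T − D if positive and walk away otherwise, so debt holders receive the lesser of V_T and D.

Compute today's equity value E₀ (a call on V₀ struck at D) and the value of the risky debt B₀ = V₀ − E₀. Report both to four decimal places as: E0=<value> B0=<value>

E0=147.2244 B0=271.5809

d₁ = [ln(V₀/D) + (r + σ²/2)T] / (σ√T)
   = [ln(418.8053/284.3310) + (0.0310 + 0.5·0.1067²)·1.4794] / (0.1067·√1.4794)
   = [0.387267 + 0.054283] / 0.129780 = 3.402300
d₂ = d₁ − σ√T = 3.402300 − 0.129780 = 3.272520
N(d₁) = 0.999666,  N(d₂) = 0.999467,  e^(−rT) = 0.955174
E₀ = V₀·N(d₁) − D·e^(−rT)·N(d₂)
   = 418.8053·0.999666 − 284.3310·0.955174·0.999467 = 147.224445
B₀ = V₀ − E₀ = 418.8053 − 147.224445 = 271.580855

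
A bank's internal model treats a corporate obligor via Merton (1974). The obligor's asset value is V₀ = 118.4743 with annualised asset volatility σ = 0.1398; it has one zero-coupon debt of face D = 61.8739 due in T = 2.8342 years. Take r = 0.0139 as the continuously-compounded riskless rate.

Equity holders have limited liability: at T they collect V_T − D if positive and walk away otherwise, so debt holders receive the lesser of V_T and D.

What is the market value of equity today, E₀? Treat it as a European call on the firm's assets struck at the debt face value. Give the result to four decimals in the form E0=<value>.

E0=59.0002

d₁ = [ln(V₀/D) + (r + σ²/2)T] / (σ√T)
   = [ln(118.4743/61.8739) + (0.0139 + 0.5·0.1398²)·2.8342] / (0.1398·√2.8342)
   = [0.649598 + 0.067091] / 0.235354 = 3.045147
d₂ = d₁ − σ√T = 3.045147 − 0.235354 = 2.809792
N(d₁) = 0.998837,  N(d₂) = 0.997521,  e^(−rT) = 0.961371
E₀ = V₀·N(d₁) − D·e^(−rT)·N(d₂)
   = 118.4743·0.998837 − 61.8739·0.961371·0.997521 = 59.000231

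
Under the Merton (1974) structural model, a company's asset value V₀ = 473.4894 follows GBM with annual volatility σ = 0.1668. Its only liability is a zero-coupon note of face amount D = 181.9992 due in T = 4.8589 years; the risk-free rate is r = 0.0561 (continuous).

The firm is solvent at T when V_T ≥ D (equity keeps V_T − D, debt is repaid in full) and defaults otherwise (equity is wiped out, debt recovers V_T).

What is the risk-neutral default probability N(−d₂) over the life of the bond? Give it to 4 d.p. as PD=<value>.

d₁ = [ln(V₀/D) + (r + σ²/2)T] / (σ√T)
   = [ln(473.4894/181.9992) + (0.0561 + 0.5·0.1668²)·4.8589] / (0.1668·√4.8589)
   = [0.956127 + 0.340177] / 0.367676 = 3.525672
d₂ = d₁ − σ√T = 3.525672 − 0.367676 = 3.157996
risk-neutral PD = N(−d₂) = N(-3.157996) = 0.000794

PD=0.0008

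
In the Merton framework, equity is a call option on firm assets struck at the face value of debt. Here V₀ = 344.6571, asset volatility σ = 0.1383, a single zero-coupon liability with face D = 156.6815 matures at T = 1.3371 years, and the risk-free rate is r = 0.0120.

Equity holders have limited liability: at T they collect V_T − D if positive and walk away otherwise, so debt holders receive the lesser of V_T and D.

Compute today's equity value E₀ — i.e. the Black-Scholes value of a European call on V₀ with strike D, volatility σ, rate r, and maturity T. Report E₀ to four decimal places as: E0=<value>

d₁ = [ln(V₀/D) + (r + σ²/2)T] / (σ√T)
   = [ln(344.6571/156.6815) + (0.0120 + 0.5·0.1383²)·1.3371] / (0.1383·√1.3371)
   = [0.788335 + 0.028832] / 0.159920 = 5.109835
d₂ = d₁ − σ√T = 5.109835 − 0.159920 = 4.949915
N(d₁) = 1.000000,  N(d₂) = 1.000000,  e^(−rT) = 0.984083
E₀ = V₀·N(d₁) − D·e^(−rT)·N(d₂)
   = 344.6571·1.000000 − 156.6815·0.984083·1.000000 = 190.469526

E0=190.4695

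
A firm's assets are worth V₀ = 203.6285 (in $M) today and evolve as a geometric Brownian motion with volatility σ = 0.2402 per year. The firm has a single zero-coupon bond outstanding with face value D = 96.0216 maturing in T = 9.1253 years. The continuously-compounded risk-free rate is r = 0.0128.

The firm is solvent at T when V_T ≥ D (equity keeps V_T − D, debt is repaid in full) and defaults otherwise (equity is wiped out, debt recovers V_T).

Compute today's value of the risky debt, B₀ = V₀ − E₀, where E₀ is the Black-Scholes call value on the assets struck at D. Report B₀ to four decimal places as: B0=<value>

B0=80.2671

d₁ = [ln(V₀/D) + (r + σ²/2)T] / (σ√T)
   = [ln(203.6285/96.0216) + (0.0128 + 0.5·0.2402²)·9.1253] / (0.2402·√9.1253)
   = [0.751724 + 0.380051] / 0.725599 = 1.559780
d₂ = d₁ − σ√T = 1.559780 − 0.725599 = 0.834181
N(d₁) = 0.940594,  N(d₂) = 0.797911,  e^(−rT) = 0.889760
E₀ = V₀·N(d₁) − D·e^(−rT)·N(d₂)
   = 203.6285·0.940594 − 96.0216·0.889760·0.797911 = 123.361352
B₀ = V₀ − E₀ = 203.6285 − 123.361352 = 80.267148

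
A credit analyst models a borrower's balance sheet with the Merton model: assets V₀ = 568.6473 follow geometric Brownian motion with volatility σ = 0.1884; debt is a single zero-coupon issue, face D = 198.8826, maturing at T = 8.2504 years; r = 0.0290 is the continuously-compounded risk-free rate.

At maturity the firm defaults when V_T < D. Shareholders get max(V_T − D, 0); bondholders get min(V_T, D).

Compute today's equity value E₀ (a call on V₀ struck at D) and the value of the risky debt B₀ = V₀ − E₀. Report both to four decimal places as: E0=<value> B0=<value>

d₁ = [ln(V₀/D) + (r + σ²/2)T] / (σ√T)
   = [ln(568.6473/198.8826) + (0.0290 + 0.5·0.1884²)·8.2504] / (0.1884·√8.2504)
   = [1.050546 + 0.385684] / 0.541151 = 2.654028
d₂ = d₁ − σ√T = 2.654028 − 0.541151 = 2.112877
N(d₁) = 0.996023,  N(d₂) = 0.982694,  e^(−rT) = 0.787209
E₀ = V₀·N(d₁) − D·e^(−rT)·N(d₂)
   = 568.6473·0.996023 − 198.8826·0.787209·0.982694 = 412.533121
B₀ = V₀ − E₀ = 568.6473 − 412.533121 = 156.114179

E0=412.5331 B0=156.1142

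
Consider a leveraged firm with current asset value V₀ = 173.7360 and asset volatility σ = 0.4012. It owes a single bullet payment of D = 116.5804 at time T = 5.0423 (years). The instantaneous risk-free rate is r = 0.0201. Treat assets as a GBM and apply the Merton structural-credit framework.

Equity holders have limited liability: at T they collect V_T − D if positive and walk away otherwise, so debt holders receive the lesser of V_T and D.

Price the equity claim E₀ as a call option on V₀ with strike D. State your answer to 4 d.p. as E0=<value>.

E0=89.3424

d₁ = [ln(V₀/D) + (r + σ²/2)T] / (σ√T)
   = [ln(173.7360/116.5804) + (0.0201 + 0.5·0.4012²)·5.0423] / (0.4012·√5.0423)
   = [0.398956 + 0.507158] / 0.900897 = 1.005791
d₂ = d₁ − σ√T = 1.005791 − 0.900897 = 0.104893
N(d₁) = 0.842742,  N(d₂) = 0.541770,  e^(−rT) = 0.903617
E₀ = V₀·N(d₁) − D·e^(−rT)·N(d₂)
   = 173.7360·0.842742 − 116.5804·0.903617·0.541770 = 89.342416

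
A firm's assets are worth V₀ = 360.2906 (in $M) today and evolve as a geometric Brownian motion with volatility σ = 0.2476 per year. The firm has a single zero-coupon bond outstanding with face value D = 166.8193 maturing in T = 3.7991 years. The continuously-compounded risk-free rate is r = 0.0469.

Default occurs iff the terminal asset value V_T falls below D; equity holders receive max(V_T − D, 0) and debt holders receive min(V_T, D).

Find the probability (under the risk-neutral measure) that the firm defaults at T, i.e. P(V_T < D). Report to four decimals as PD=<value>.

d₁ = [ln(V₀/D) + (r + σ²/2)T] / (σ√T)
   = [ln(360.2906/166.8193) + (0.0469 + 0.5·0.2476²)·3.7991] / (0.2476·√3.7991)
   = [0.770000 + 0.294631] / 0.482604 = 2.206013
d₂ = d₁ − σ√T = 2.206013 − 0.482604 = 1.723409
risk-neutral PD = N(−d₂) = N(-1.723409) = 0.042407

PD=0.0424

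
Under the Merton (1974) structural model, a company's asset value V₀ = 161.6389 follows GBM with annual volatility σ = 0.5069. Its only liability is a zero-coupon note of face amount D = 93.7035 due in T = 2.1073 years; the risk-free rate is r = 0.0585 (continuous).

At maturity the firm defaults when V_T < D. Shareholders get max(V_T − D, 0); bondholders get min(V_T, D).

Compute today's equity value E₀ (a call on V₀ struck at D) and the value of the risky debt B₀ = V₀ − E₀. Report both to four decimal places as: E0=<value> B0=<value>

E0=86.8801 B0=74.7588

d₁ = [ln(V₀/D) + (r + σ²/2)T] / (σ√T)
   = [ln(161.6389/93.7035) + (0.0585 + 0.5·0.5069²)·2.1073] / (0.5069·√2.1073)
   = [0.545229 + 0.394010] / 0.735844 = 1.276412
d₂ = d₁ − σ√T = 1.276412 − 0.735844 = 0.540568
N(d₁) = 0.899095,  N(d₂) = 0.705597,  e^(−rT) = 0.884019
E₀ = V₀·N(d₁) − D·e^(−rT)·N(d₂)
   = 161.6389·0.899095 − 93.7035·0.884019·0.705597 = 86.880110
B₀ = V₀ − E₀ = 161.6389 − 86.880110 = 74.758790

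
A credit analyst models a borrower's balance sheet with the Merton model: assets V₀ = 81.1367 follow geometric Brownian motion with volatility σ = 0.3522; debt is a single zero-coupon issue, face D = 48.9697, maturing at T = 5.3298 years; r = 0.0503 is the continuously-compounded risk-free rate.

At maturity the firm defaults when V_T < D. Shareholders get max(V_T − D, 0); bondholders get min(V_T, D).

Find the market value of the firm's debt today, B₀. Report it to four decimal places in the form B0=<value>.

d₁ = [ln(V₀/D) + (r + σ²/2)T] / (σ√T)
   = [ln(81.1367/48.9697) + (0.0503 + 0.5·0.3522²)·5.3298] / (0.3522·√5.3298)
   = [0.504934 + 0.598656] / 0.813102 = 1.357259
d₂ = d₁ − σ√T = 1.357259 − 0.813102 = 0.544158
N(d₁) = 0.912651,  N(d₂) = 0.706834,  e^(−rT) = 0.764840
E₀ = V₀·N(d₁) − D·e^(−rT)·N(d₂)
   = 81.1367·0.912651 − 48.9697·0.764840·0.706834 = 47.575733
B₀ = V₀ − E₀ = 81.1367 − 47.575733 = 33.560967

B0=33.5610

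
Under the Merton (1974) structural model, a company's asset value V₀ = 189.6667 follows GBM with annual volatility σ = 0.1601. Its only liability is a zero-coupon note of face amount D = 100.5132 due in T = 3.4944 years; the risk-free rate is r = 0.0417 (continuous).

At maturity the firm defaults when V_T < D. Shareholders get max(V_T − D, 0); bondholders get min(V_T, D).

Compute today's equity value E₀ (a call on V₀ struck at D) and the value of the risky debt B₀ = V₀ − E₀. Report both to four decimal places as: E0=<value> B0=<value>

E0=102.8370 B0=86.8297

d₁ = [ln(V₀/D) + (r + σ²/2)T] / (σ√T)
   = [ln(189.6667/100.5132) + (0.0417 + 0.5·0.1601²)·3.4944] / (0.1601·√3.4944)
   = [0.634979 + 0.190501] / 0.299280 = 2.758220
d₂ = d₁ − σ√T = 2.758220 − 0.299280 = 2.458940
N(d₁) = 0.997094,  N(d₂) = 0.993033,  e^(−rT) = 0.864403
E₀ = V₀·N(d₁) − D·e^(−rT)·N(d₂)
   = 189.6667·0.997094 − 100.5132·0.864403·0.993033 = 102.837025
B₀ = V₀ − E₀ = 189.6667 − 102.837025 = 86.829675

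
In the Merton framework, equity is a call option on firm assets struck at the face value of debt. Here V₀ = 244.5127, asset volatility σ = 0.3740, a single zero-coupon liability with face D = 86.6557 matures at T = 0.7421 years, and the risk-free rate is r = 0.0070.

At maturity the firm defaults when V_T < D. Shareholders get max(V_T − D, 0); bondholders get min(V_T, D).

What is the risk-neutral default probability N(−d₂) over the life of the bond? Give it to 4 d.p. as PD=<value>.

d₁ = [ln(V₀/D) + (r + σ²/2)T] / (σ√T)
   = [ln(244.5127/86.6557) + (0.0070 + 0.5·0.3740²)·0.7421] / (0.3740·√0.7421)
   = [1.037324 + 0.057096] / 0.322183 = 3.396888
d₂ = d₁ − σ√T = 3.396888 − 0.322183 = 3.074705
risk-neutral PD = N(−d₂) = N(-3.074705) = 0.001054

PD=0.0011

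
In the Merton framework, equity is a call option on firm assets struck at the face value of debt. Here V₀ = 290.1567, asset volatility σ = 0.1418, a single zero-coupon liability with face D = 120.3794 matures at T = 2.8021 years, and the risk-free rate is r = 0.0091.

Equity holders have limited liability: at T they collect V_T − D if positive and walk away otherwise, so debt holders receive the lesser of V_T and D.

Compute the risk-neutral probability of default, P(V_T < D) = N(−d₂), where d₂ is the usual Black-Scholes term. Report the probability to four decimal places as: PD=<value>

PD=0.0001

d₁ = [ln(V₀/D) + (r + σ²/2)T] / (σ√T)
   = [ln(290.1567/120.3794) + (0.0091 + 0.5·0.1418²)·2.8021] / (0.1418·√2.8021)
   = [0.879773 + 0.053670] / 0.237366 = 3.932510
d₂ = d₁ − σ√T = 3.932510 − 0.237366 = 3.695144
risk-neutral PD = N(−d₂) = N(-3.695144) = 0.000110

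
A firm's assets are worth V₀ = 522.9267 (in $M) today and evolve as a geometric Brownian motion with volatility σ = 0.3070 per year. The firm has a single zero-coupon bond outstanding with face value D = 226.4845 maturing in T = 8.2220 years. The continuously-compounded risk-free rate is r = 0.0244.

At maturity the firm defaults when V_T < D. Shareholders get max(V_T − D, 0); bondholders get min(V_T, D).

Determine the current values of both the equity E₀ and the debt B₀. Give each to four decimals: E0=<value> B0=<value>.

d₁ = [ln(V₀/D) + (r + σ²/2)T] / (σ√T)
   = [ln(522.9267/226.4845) + (0.0244 + 0.5·0.3070²)·8.2220] / (0.3070·√8.2220)
   = [0.836765 + 0.588074] / 0.880293 = 1.618597
d₂ = d₁ − σ√T = 1.618597 − 0.880293 = 0.738304
N(d₁) = 0.947233,  N(d₂) = 0.769835,  e^(−rT) = 0.818226
E₀ = V₀·N(d₁) − D·e^(−rT)·N(d₂)
   = 522.9267·0.947233 − 226.4845·0.818226·0.769835 = 352.671038
B₀ = V₀ − E₀ = 522.9267 − 352.671038 = 170.255662

E0=352.6710 B0=170.2557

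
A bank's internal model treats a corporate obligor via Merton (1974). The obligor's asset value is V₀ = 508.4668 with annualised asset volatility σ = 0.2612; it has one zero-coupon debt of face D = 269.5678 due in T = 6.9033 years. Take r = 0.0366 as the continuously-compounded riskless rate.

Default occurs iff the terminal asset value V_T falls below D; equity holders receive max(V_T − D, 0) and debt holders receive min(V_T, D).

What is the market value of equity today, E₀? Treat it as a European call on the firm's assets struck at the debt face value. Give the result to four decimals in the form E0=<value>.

E0=309.0250

d₁ = [ln(V₀/D) + (r + σ²/2)T] / (σ√T)
   = [ln(508.4668/269.5678) + (0.0366 + 0.5·0.2612²)·6.9033] / (0.2612·√6.9033)
   = [0.634580 + 0.488151] / 0.686280 = 1.635966
d₂ = d₁ − σ√T = 1.635966 − 0.686280 = 0.949685
N(d₁) = 0.949077,  N(d₂) = 0.828864,  e^(−rT) = 0.776731
E₀ = V₀·N(d₁) − D·e^(−rT)·N(d₂)
   = 508.4668·0.949077 − 269.5678·0.776731·0.828864 = 309.024968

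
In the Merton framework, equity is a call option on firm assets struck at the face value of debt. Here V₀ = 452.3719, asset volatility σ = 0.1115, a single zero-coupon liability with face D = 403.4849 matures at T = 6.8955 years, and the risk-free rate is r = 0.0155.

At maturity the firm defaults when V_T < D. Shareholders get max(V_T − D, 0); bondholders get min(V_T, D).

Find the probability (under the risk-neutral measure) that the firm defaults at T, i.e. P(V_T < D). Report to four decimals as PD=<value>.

PD=0.2712

d₁ = [ln(V₀/D) + (r + σ²/2)T] / (σ√T)
   = [ln(452.3719/403.4849) + (0.0155 + 0.5·0.1115²)·6.8955] / (0.1115·√6.8955)
   = [0.114366 + 0.149744] / 0.292791 = 0.902040
d₂ = d₁ − σ√T = 0.902040 − 0.292791 = 0.609249
risk-neutral PD = N(−d₂) = N(-0.609249) = 0.271180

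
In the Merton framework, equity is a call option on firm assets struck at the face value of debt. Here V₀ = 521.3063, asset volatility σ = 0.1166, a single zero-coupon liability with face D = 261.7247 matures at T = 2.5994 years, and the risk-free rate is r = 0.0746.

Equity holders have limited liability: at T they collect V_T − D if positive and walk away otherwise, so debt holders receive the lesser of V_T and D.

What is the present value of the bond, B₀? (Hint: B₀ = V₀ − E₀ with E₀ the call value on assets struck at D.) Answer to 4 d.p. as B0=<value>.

d₁ = [ln(V₀/D) + (r + σ²/2)T] / (σ√T)
   = [ln(521.3063/261.7247) + (0.0746 + 0.5·0.1166²)·2.5994] / (0.1166·√2.5994)
   = [0.689045 + 0.211585] / 0.187990 = 4.790836
d₂ = d₁ − σ√T = 4.790836 − 0.187990 = 4.602846
N(d₁) = 0.999999,  N(d₂) = 0.999998,  e^(−rT) = 0.823728
E₀ = V₀·N(d₁) − D·e^(−rT)·N(d₂)
   = 521.3063·0.999999 − 261.7247·0.823728·0.999998 = 305.716426
B₀ = V₀ − E₀ = 521.3063 − 305.716426 = 215.589874

B0=215.5899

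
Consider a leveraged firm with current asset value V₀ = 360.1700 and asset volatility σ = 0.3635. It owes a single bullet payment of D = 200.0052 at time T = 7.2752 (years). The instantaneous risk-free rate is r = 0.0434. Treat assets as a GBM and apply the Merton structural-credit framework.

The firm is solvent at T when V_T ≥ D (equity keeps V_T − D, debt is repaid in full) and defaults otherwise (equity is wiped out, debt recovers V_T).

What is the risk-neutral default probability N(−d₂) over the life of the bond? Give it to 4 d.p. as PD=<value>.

PD=0.3330

d₁ = [ln(V₀/D) + (r + σ²/2)T] / (σ√T)
   = [ln(360.1700/200.0052) + (0.0434 + 0.5·0.3635²)·7.2752] / (0.3635·√7.2752)
   = [0.588233 + 0.796388] / 0.980453 = 1.412225
d₂ = d₁ − σ√T = 1.412225 − 0.980453 = 0.431772
risk-neutral PD = N(−d₂) = N(-0.431772) = 0.332954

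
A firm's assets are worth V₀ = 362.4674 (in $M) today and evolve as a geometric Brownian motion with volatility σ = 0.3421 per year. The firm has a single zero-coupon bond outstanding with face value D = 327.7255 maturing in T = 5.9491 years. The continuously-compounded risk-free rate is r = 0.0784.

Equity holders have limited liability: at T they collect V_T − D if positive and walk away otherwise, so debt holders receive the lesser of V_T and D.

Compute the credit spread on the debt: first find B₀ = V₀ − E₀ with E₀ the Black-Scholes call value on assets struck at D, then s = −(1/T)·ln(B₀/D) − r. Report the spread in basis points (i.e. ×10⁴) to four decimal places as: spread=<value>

d₁ = [ln(V₀/D) + (r + σ²/2)T] / (σ√T)
   = [ln(362.4674/327.7255) + (0.0784 + 0.5·0.3421²)·5.9491] / (0.3421·√5.9491)
   = [0.100758 + 0.814528] / 0.834408 = 1.096928
d₂ = d₁ − σ√T = 1.096928 − 0.834408 = 0.262520
N(d₁) = 0.863664,  N(d₂) = 0.603540,  e^(−rT) = 0.627250
E₀ = V₀·N(d₁) − D·e^(−rT)·N(d₂)
   = 362.4674·0.863664 − 327.7255·0.627250·0.603540 = 188.982708
B₀ = V₀ − E₀ = 362.4674 − 188.982708 = 173.484692
spread = −(1/T)·ln(B₀/D) − r = −(1/5.9491)·ln(173.484692/327.7255) − 0.0784 = 0.02852155
in basis points: 0.02852155 × 10⁴ = 285.2155 bp

spread=285.2155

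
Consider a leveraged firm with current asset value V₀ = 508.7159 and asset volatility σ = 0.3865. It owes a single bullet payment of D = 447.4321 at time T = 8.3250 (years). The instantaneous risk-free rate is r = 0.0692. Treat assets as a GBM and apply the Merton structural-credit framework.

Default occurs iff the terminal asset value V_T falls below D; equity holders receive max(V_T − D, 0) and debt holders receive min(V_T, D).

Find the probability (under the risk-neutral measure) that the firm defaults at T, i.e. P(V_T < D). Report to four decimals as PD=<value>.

d₁ = [ln(V₀/D) + (r + σ²/2)T] / (σ√T)
   = [ln(508.7159/447.4321) + (0.0692 + 0.5·0.3865²)·8.3250] / (0.3865·√8.3250)
   = [0.128365 + 1.197894] / 1.115171 = 1.189287
d₂ = d₁ − σ√T = 1.189287 − 1.115171 = 0.074115
risk-neutral PD = N(−d₂) = N(-0.074115) = 0.470459

PD=0.4705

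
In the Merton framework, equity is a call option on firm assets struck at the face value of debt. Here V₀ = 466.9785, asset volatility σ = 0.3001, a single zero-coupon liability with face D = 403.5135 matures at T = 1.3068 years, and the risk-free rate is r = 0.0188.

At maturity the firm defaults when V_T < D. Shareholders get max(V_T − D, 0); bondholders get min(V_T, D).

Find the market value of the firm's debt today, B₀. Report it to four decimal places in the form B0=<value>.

d₁ = [ln(V₀/D) + (r + σ²/2)T] / (σ√T)
   = [ln(466.9785/403.5135) + (0.0188 + 0.5·0.3001²)·1.3068] / (0.3001·√1.3068)
   = [0.146073 + 0.083413] / 0.343060 = 0.668939
d₂ = d₁ − σ√T = 0.668939 − 0.343060 = 0.325878
N(d₁) = 0.748233,  N(d₂) = 0.627742,  e^(−rT) = 0.975731
E₀ = V₀·N(d₁) − D·e^(−rT)·N(d₂)
   = 466.9785·0.748233 − 403.5135·0.975731·0.627742 = 102.253569
B₀ = V₀ − E₀ = 466.9785 − 102.253569 = 364.724931

B0=364.7249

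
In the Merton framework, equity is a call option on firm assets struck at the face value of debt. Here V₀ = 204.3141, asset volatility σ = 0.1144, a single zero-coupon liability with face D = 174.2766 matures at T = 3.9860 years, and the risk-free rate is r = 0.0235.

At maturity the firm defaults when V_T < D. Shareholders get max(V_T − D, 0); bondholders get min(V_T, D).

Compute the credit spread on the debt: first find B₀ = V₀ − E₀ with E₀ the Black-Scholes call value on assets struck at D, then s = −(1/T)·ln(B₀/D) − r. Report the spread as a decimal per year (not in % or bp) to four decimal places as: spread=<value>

d₁ = [ln(V₀/D) + (r + σ²/2)T] / (σ√T)
   = [ln(204.3141/174.2766) + (0.0235 + 0.5·0.1144²)·3.9860] / (0.1144·√3.9860)
   = [0.159015 + 0.119754] / 0.228399 = 1.220533
d₂ = d₁ − σ√T = 1.220533 − 0.228399 = 0.992134
N(d₁) = 0.888869,  N(d₂) = 0.839434,  e^(−rT) = 0.910582
E₀ = V₀·N(d₁) − D·e^(−rT)·N(d₂)
   = 204.3141·0.888869 − 174.2766·0.910582·0.839434 = 48.395945
B₀ = V₀ − E₀ = 204.3141 − 48.395945 = 155.918155
spread = −(1/T)·ln(B₀/D) − r = −(1/3.9860)·ln(155.918155/174.2766) − 0.0235 = 0.00442586

spread=0.0044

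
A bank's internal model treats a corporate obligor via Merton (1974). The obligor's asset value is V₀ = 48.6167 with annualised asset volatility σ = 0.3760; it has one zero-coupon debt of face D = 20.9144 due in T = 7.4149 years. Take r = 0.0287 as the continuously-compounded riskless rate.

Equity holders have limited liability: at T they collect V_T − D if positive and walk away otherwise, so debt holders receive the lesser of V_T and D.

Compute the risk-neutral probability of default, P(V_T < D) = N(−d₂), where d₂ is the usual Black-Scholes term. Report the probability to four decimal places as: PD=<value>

PD=0.3016

d₁ = [ln(V₀/D) + (r + σ²/2)T] / (σ√T)
   = [ln(48.6167/20.9144) + (0.0287 + 0.5·0.3760²)·7.4149] / (0.3760·√7.4149)
   = [0.843529 + 0.736952] / 1.023860 = 1.543650
d₂ = d₁ − σ√T = 1.543650 − 1.023860 = 0.519790
risk-neutral PD = N(−d₂) = N(-0.519790) = 0.301605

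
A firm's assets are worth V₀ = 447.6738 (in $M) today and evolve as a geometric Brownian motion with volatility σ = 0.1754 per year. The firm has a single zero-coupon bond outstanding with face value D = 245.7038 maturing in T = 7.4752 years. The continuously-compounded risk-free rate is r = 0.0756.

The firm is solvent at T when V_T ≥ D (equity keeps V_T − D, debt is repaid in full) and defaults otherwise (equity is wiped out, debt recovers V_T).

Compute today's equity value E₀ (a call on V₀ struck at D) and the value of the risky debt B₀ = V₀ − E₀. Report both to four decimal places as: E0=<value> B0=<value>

E0=308.3344 B0=139.3394

d₁ = [ln(V₀/D) + (r + σ²/2)T] / (σ√T)
   = [ln(447.6738/245.7038) + (0.0756 + 0.5·0.1754²)·7.4752] / (0.1754·√7.4752)
   = [0.599938 + 0.680113] / 0.479558 = 2.669232
d₂ = d₁ − σ√T = 2.669232 − 0.479558 = 2.189674
N(d₁) = 0.996199,  N(d₂) = 0.985726,  e^(−rT) = 0.568289
E₀ = V₀·N(d₁) − D·e^(−rT)·N(d₂)
   = 447.6738·0.996199 − 245.7038·0.568289·0.985726 = 308.334387
B₀ = V₀ − E₀ = 447.6738 − 308.334387 = 139.339413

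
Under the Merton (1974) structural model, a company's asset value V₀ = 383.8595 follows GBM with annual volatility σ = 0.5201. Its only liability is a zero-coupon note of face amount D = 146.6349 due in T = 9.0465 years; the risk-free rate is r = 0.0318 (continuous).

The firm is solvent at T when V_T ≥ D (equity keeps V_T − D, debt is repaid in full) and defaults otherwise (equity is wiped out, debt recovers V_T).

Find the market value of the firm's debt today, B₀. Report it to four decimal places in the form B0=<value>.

d₁ = [ln(V₀/D) + (r + σ²/2)T] / (σ√T)
   = [ln(383.8595/146.6349) + (0.0318 + 0.5·0.5201²)·9.0465] / (0.5201·√9.0465)
   = [0.962331 + 1.511236] / 1.564326 = 1.581235
d₂ = d₁ − σ√T = 1.581235 − 1.564326 = 0.016910
N(d₁) = 0.943088,  N(d₂) = 0.506746,  e^(−rT) = 0.750003
E₀ = V₀·N(d₁) − D·e^(−rT)·N(d₂)
   = 383.8595·0.943088 − 146.6349·0.750003·0.506746 = 306.283101
B₀ = V₀ − E₀ = 383.8595 − 306.283101 = 77.576399

B0=77.5764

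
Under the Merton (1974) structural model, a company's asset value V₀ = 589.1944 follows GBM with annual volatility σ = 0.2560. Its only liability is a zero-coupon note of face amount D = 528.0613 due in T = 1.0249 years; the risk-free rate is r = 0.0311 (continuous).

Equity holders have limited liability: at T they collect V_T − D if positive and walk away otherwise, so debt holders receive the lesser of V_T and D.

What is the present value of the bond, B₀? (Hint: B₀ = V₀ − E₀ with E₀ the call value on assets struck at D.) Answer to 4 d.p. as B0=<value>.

B0=485.4209

d₁ = [ln(V₀/D) + (r + σ²/2)T] / (σ√T)
   = [ln(589.1944/528.0613) + (0.0311 + 0.5·0.2560²)·1.0249] / (0.2560·√1.0249)
   = [0.109544 + 0.065458] / 0.259168 = 0.675247
d₂ = d₁ − σ√T = 0.675247 − 0.259168 = 0.416079
N(d₁) = 0.750241,  N(d₂) = 0.661324,  e^(−rT) = 0.968628
E₀ = V₀·N(d₁) − D·e^(−rT)·N(d₂)
   = 589.1944·0.750241 − 528.0613·0.968628·0.661324 = 103.773542
B₀ = V₀ − E₀ = 589.1944 − 103.773542 = 485.420858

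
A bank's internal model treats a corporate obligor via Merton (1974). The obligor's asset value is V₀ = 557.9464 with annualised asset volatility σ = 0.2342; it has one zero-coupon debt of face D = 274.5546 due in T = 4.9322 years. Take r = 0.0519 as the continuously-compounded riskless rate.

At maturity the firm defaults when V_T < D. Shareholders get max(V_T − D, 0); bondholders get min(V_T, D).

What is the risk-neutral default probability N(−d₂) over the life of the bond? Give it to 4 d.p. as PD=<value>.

d₁ = [ln(V₀/D) + (r + σ²/2)T] / (σ√T)
   = [ln(557.9464/274.5546) + (0.0519 + 0.5·0.2342²)·4.9322] / (0.2342·√4.9322)
   = [0.709113 + 0.391246] / 0.520124 = 2.115568
d₂ = d₁ − σ√T = 2.115568 − 0.520124 = 1.595444
risk-neutral PD = N(−d₂) = N(-1.595444) = 0.055307

PD=0.0553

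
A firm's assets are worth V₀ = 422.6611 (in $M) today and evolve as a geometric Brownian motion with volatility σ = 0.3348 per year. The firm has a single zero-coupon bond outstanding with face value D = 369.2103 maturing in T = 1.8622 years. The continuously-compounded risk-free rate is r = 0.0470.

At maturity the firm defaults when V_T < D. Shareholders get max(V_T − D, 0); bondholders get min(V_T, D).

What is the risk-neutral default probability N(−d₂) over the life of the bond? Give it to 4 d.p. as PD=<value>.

PD=0.3978

d₁ = [ln(V₀/D) + (r + σ²/2)T] / (σ√T)
   = [ln(422.6611/369.2103) + (0.0470 + 0.5·0.3348²)·1.8622] / (0.3348·√1.8622)
   = [0.135204 + 0.191891] / 0.456876 = 0.715939
d₂ = d₁ − σ√T = 0.715939 − 0.456876 = 0.259063
risk-neutral PD = N(−d₂) = N(-0.259063) = 0.397793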